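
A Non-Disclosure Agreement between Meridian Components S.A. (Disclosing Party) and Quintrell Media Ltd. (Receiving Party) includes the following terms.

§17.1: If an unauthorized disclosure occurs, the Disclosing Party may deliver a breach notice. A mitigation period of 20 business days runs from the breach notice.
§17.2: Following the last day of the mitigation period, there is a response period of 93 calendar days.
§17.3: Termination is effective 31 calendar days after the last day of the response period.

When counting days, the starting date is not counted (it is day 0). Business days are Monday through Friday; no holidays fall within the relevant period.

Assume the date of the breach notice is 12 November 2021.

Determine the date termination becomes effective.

From Friday, 12 November 2021, 20 business days (Nov 15, Nov 16, Nov 17, Nov 18, …, Dec 8, Dec 9, Dec 10, skipping weekends) brings us to Friday, 10 December 2021, which is the last day of the mitigation period.
The last day of the response period: 93 calendar days after 10 December 2021 is 13 March 2022.
The date termination becomes effective: 13 March 2022 + 31 days = 13 April 2022.

13 April 2022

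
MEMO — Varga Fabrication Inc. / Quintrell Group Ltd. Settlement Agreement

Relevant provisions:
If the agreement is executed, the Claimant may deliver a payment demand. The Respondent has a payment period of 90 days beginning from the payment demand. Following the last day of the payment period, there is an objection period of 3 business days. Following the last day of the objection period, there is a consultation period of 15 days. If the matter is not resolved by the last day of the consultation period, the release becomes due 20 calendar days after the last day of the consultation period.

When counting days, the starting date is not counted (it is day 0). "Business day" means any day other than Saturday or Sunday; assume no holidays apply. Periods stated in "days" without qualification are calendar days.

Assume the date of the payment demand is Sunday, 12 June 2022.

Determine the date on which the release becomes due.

The last day of the payment period: 90 calendar days after 12 June 2022 is 10 September 2022.
From Saturday, 10 September 2022, 3 business days (Sep 12, Sep 13, Sep 14, skipping weekends) brings us to Wednesday, 14 September 2022, which is the last day of the objection period.
The last day of the consultation period: 15 calendar days after 14 September 2022 is 29 September 2022.
Adding 20 calendar days to 29 September 2022 gives 19 October 2022, which is the date on which the release becomes due.

19 October 2022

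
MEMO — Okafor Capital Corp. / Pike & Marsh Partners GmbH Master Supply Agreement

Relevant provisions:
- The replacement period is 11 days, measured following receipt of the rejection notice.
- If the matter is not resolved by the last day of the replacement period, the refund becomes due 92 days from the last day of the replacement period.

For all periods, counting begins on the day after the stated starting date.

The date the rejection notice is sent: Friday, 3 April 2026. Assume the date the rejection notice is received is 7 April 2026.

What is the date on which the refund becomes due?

Adding 11 calendar days to 7 April 2026 gives 18 April 2026, which is the last day of the replacement period.
The date on which the refund becomes due: 18 April 2026 + 92 days = 19 July 2026.

19 July 2026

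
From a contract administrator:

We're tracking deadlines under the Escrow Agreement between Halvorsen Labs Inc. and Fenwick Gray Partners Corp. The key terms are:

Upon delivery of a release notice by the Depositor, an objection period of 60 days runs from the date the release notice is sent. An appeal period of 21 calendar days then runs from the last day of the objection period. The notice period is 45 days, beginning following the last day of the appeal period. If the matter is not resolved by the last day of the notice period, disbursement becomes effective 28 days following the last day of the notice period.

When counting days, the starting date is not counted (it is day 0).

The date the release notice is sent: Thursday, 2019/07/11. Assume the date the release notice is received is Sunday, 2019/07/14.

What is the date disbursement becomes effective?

2019/12/12

The last day of the objection period: 2019/07/11 + 60 days = 2019/09/09.
Adding 21 calendar days to 2019/09/09 gives 2019/09/30, which is the last day of the appeal period.
The last day of the notice period: 2019/09/30 + 45 days = 2019/11/14.
The date disbursement becomes effective: 28 calendar days after 2019/11/14 is 2019/12/12.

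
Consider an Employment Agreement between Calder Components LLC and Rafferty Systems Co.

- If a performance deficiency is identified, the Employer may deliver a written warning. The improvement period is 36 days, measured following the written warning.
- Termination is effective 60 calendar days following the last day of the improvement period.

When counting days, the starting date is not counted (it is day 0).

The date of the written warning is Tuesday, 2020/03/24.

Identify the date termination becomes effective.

The last day of the improvement period: 36 calendar days after 2020/03/24 is 2020/04/29.
The date termination becomes effective: 2020/04/29 + 60 days = 2020/06/28.

2020/06/28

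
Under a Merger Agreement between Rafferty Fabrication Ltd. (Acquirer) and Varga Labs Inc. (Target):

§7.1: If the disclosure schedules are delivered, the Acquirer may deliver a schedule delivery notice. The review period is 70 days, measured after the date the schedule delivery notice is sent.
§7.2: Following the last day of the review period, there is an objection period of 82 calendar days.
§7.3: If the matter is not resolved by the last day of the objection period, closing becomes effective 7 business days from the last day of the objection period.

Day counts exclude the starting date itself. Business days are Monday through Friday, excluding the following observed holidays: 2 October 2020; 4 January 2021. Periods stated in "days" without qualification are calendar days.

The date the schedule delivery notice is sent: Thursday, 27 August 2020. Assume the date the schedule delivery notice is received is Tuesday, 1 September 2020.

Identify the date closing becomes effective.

4 February 2021

The last day of the review period: 70 calendar days after 27 August 2020 is 5 November 2020.
The last day of the objection period: 5 November 2020 + 82 days = 26 January 2021.
The date closing becomes effective: counting 7 business days from Tuesday, 26 January 2021 (Jan 27, Jan 28, Jan 29, Feb 1, Feb 2, Feb 3, Feb 4, skipping weekends) reaches Thursday, 4 February 2021.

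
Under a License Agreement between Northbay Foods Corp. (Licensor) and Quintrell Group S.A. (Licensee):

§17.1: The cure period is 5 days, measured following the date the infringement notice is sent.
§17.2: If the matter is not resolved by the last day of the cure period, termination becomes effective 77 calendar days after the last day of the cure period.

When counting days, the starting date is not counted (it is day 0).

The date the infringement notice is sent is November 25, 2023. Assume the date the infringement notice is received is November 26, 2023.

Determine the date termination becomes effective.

February 15, 2024

The last day of the cure period: 5 calendar days after November 25, 2023 is November 30, 2023.
Adding 77 calendar days to November 30, 2023 gives February 15, 2024, which is the date termination becomes effective.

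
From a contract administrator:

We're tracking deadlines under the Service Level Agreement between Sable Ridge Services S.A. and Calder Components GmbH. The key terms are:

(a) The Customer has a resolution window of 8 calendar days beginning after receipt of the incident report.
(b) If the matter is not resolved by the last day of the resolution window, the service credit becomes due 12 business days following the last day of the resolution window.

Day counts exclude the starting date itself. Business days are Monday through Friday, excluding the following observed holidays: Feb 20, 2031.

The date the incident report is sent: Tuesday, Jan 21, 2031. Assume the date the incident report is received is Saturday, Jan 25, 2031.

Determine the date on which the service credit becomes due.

Feb 18, 2031

The last day of the resolution window: Jan 25, 2031 + 8 days = Feb 2, 2031.
From Sunday, Feb 2, 2031, 12 business days (Feb 3, Feb 4, Feb 5, Feb 6, …, Feb 14, Feb 17, Feb 18, skipping weekends) brings us to Tuesday, Feb 18, 2031, which is the date on which the service credit becomes due.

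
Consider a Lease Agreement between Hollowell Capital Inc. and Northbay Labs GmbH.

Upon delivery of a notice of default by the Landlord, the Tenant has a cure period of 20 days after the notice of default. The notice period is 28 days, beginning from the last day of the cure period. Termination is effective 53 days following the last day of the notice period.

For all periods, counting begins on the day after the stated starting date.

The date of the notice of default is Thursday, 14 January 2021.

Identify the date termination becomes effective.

The last day of the cure period: 20 calendar days after 14 January 2021 is 3 February 2021.
The last day of the notice period: 28 calendar days after 3 February 2021 is 3 March 2021.
The date termination becomes effective: 53 calendar days after 3 March 2021 is 25 April 2021.

25 April 2021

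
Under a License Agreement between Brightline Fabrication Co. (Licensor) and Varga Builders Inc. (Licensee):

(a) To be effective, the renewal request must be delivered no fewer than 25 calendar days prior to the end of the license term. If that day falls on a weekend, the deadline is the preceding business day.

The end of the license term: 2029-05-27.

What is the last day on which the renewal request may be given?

2029-05-02

2029-05-27 minus 25 days is 2029-05-02. That is a Wednesday, so no adjustment is needed.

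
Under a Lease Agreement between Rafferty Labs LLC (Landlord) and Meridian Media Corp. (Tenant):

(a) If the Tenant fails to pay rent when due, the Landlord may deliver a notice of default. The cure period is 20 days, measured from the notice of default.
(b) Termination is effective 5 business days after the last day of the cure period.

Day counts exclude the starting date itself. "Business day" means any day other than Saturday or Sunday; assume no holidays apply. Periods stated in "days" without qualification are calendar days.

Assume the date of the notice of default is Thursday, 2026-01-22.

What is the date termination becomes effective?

Adding 20 calendar days to 2026-01-22 gives 2026-02-11, which is the last day of the cure period.
The date termination becomes effective: counting 5 business days from Wednesday, 2026-02-11 (Feb 12, Feb 13, Feb 16, Feb 17, Feb 18, skipping weekends) reaches Wednesday, 2026-02-18.

2026-02-18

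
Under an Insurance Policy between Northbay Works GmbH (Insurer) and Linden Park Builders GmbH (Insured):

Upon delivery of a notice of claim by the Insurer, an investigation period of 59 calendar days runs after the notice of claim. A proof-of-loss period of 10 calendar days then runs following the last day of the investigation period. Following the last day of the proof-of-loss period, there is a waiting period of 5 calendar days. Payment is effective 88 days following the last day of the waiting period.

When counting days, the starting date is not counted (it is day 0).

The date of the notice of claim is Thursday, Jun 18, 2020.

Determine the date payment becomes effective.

Nov 27, 2020

Adding 59 calendar days to Jun 18, 2020 gives Aug 16, 2020, which is the last day of the investigation period.
Adding 10 calendar days to Aug 16, 2020 gives Aug 26, 2020, which is the last day of the proof-of-loss period.
The last day of the waiting period: Aug 26, 2020 + 5 days = Aug 31, 2020.
The date payment becomes effective: 88 calendar days after Aug 31, 2020 is Nov 27, 2020.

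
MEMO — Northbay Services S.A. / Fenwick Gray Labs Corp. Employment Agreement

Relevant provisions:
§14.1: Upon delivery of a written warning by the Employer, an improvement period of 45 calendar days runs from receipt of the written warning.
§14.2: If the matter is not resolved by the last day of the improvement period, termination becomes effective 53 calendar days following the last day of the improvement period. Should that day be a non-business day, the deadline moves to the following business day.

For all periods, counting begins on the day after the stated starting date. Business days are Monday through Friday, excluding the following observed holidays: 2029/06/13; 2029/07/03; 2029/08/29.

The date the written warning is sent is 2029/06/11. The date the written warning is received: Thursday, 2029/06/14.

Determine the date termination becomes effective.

2029/09/20

The last day of the improvement period: 2029/06/14 + 45 days = 2029/07/29.
The date termination becomes effective: 53 calendar days after 2029/07/29 is 2029/09/20. 2029/09/20 is a Thursday and is not a listed holiday, so no roll-forward applies.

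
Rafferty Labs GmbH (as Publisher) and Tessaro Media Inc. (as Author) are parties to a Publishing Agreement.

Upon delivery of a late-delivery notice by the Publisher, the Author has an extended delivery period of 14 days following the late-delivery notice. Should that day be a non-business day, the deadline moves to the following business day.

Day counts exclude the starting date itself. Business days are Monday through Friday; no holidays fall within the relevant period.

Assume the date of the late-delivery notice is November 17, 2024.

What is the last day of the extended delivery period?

December 2, 2024

The last day of the extended delivery period: 14 calendar days after November 17, 2024 is December 1, 2024. That falls on a Sunday, so it rolls to the next business day, Monday, December 2, 2024.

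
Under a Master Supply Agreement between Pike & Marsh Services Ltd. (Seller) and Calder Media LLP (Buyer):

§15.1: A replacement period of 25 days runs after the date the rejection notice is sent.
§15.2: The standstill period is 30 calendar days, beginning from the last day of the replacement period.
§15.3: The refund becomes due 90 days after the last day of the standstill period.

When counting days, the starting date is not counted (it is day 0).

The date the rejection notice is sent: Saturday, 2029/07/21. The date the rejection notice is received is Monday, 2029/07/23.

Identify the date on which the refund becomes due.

Adding 25 calendar days to 2029/07/21 gives 2029/08/15, which is the last day of the replacement period.
Adding 30 calendar days to 2029/08/15 gives 2029/09/14, which is the last day of the standstill period.
The date on which the refund becomes due: 2029/09/14 + 90 days = 2029/12/13.

2029/12/13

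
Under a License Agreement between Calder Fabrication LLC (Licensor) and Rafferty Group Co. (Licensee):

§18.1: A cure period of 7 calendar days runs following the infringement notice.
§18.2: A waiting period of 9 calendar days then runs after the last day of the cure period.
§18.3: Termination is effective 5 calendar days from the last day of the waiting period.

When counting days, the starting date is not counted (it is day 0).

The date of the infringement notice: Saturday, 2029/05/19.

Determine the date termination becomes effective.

2029/06/09

Adding 7 calendar days to 2029/05/19 gives 2029/05/26, which is the last day of the cure period.
The last day of the waiting period: 2029/05/26 + 9 days = 2029/06/04.
The date termination becomes effective: 5 calendar days after 2029/06/04 is 2029/06/09.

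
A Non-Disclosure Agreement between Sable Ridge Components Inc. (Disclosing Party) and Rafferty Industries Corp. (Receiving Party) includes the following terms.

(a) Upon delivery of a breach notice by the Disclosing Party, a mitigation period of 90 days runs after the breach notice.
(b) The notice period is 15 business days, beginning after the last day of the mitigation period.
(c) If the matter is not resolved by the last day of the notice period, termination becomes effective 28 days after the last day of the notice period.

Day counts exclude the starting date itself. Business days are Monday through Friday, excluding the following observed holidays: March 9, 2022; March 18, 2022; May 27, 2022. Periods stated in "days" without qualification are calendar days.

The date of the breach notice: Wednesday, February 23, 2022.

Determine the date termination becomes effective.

The last day of the mitigation period: 90 calendar days after February 23, 2022 is May 24, 2022.
From Tuesday, May 24, 2022, 15 business days (May 25, May 26, May 30, May 31, …, Jun 13, Jun 14, Jun 15, skipping weekends and the listed holiday on May 27) brings us to Wednesday, June 15, 2022, which is the last day of the notice period.
The date termination becomes effective: 28 calendar days after June 15, 2022 is July 13, 2022.

July 13, 2022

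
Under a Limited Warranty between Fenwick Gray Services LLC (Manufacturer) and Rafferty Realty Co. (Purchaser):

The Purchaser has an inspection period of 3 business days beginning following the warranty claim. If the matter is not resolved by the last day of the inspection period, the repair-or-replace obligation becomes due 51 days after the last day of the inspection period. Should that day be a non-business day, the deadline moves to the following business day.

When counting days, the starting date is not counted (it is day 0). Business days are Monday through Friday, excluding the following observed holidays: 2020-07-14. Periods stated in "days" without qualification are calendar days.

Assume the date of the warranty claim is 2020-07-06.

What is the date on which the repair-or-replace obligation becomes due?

The last day of the inspection period: counting 3 business days from Monday, 2020-07-06 (Jul 7, Jul 8, Jul 9, skipping weekends) reaches Thursday, 2020-07-09.
Adding 51 calendar days to 2020-07-09 gives 2020-08-29, which is the date on which the repair-or-replace obligation becomes due. That falls on a Saturday, so it rolls to the next business day, Monday, 2020-08-31.

2020-08-31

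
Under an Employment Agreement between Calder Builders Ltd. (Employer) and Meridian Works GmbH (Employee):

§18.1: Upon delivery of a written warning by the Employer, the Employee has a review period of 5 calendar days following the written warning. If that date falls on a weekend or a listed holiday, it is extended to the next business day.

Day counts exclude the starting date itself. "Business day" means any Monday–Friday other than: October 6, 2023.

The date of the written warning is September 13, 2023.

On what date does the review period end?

September 18, 2023

Adding 5 calendar days to September 13, 2023 gives September 18, 2023, which is the last day of the review period. September 18, 2023 is a Monday and is not a listed holiday, so no roll-forward applies.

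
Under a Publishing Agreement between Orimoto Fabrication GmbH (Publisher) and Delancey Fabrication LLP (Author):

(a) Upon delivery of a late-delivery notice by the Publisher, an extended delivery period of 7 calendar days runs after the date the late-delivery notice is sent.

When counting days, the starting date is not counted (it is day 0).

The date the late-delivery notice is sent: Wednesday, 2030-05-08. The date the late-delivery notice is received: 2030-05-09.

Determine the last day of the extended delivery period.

The last day of the extended delivery period: 7 calendar days after 2030-05-08 is 2030-05-15.

2030-05-15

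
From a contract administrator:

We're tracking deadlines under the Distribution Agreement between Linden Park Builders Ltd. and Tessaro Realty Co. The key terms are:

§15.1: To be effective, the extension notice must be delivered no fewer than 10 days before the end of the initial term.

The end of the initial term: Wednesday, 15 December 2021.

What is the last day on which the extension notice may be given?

5 December 2021

Counting back 10 calendar days from 15 December 2021 gives 5 December 2021.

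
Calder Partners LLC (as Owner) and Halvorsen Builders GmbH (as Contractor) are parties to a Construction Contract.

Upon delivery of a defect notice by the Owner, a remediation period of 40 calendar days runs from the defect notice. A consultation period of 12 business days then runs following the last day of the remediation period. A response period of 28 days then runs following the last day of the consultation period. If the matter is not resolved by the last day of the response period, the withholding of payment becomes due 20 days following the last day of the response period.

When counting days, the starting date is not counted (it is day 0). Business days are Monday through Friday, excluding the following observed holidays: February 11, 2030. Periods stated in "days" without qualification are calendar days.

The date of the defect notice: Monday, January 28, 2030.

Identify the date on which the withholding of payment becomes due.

The last day of the remediation period: 40 calendar days after January 28, 2030 is March 9, 2030.
The last day of the consultation period: counting 12 business days from Saturday, March 9, 2030 (Mar 11, Mar 12, Mar 13, Mar 14, …, Mar 22, Mar 25, Mar 26, skipping weekends) reaches Tuesday, March 26, 2030.
The last day of the response period: March 26, 2030 + 28 days = April 23, 2030.
The date on which the withholding of payment becomes due: April 23, 2030 + 20 days = May 13, 2030.

May 13, 2030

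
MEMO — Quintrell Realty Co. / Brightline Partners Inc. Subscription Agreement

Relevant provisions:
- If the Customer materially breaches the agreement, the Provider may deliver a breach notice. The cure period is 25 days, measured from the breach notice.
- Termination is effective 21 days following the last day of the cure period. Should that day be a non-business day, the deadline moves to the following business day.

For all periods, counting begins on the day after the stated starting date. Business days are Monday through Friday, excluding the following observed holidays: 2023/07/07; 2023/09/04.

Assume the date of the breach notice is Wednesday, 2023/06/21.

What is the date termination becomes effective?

Adding 25 calendar days to 2023/06/21 gives 2023/07/16, which is the last day of the cure period.
The date termination becomes effective: 21 calendar days after 2023/07/16 is 2023/08/06. That falls on a Sunday, so it rolls to the next business day, Monday, 2023/08/07.

2023/08/07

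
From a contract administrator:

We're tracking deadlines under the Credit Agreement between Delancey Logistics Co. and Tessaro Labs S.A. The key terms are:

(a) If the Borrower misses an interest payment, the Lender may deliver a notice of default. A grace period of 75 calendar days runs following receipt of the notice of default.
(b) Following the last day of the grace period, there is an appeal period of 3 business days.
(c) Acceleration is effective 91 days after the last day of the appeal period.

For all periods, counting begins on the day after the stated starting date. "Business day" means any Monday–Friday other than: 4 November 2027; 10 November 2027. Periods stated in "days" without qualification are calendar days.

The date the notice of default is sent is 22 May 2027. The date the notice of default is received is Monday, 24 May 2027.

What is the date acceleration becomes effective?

The last day of the grace period: 24 May 2027 + 75 days = 7 August 2027.
The last day of the appeal period: counting 3 business days from Saturday, 7 August 2027 (Aug 9, Aug 10, Aug 11, skipping weekends) reaches Wednesday, 11 August 2027.
The date acceleration becomes effective: 91 calendar days after 11 August 2027 is 10 November 2027.

10 November 2027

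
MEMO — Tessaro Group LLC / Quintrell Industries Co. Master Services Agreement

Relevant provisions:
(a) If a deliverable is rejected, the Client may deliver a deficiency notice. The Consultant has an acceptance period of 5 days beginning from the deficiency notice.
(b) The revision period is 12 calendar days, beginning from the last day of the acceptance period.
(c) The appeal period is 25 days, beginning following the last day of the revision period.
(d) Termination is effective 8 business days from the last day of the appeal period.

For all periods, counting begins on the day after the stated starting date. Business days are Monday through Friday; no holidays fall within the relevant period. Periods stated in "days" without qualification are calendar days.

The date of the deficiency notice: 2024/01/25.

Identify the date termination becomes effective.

Adding 5 calendar days to 2024/01/25 gives 2024/01/30, which is the last day of the acceptance period.
The last day of the revision period: 2024/01/30 + 12 days = 2024/02/11.
Adding 25 calendar days to 2024/02/11 gives 2024/03/07, which is the last day of the appeal period.
The date termination becomes effective: counting 8 business days from Thursday, 2024/03/07 (Mar 8, Mar 11, Mar 12, Mar 13, Mar 14, Mar 15, Mar 18, Mar 19, skipping weekends) reaches Tuesday, 2024/03/19.

2024/03/19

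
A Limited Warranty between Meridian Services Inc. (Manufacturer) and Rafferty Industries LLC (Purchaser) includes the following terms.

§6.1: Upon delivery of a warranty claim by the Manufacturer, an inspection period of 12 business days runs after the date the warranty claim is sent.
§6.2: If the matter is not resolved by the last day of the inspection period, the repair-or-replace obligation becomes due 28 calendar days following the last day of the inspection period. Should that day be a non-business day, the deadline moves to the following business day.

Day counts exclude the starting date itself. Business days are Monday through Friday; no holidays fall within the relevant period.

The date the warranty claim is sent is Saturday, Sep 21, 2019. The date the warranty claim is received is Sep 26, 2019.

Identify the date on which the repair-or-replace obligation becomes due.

Nov 5, 2019

The last day of the inspection period: counting 12 business days from Saturday, Sep 21, 2019 (Sep 23, Sep 24, Sep 25, Sep 26, …, Oct 4, Oct 7, Oct 8, skipping weekends) reaches Tuesday, Oct 8, 2019.
The date on which the repair-or-replace obligation becomes due: 28 calendar days after Oct 8, 2019 is Nov 5, 2019. Nov 5, 2019 is a Tuesday, so no roll-forward applies.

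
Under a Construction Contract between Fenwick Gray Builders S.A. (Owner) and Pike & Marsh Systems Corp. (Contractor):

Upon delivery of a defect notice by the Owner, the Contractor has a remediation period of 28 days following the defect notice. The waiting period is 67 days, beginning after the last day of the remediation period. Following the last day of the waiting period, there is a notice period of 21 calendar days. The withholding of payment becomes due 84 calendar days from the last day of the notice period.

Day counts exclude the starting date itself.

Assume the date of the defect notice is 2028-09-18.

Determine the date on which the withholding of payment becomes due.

2029-04-06

Adding 28 calendar days to 2028-09-18 gives 2028-10-16, which is the last day of the remediation period.
Adding 67 calendar days to 2028-10-16 gives 2028-12-22, which is the last day of the waiting period.
The last day of the notice period: 21 calendar days after 2028-12-22 is 2029-01-12.
The date on which the withholding of payment becomes due: 84 calendar days after 2029-01-12 is 2029-04-06.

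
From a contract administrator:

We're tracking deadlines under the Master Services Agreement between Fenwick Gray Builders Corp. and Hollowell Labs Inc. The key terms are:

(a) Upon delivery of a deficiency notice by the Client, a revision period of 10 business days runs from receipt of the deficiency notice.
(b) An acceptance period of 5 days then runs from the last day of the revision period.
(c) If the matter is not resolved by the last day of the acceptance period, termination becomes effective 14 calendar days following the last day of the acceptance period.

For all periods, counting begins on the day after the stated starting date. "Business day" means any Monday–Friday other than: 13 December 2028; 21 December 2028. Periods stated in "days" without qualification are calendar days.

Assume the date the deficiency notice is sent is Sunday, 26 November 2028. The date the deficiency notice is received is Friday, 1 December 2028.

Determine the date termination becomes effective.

The last day of the revision period: counting 10 business days from Friday, 1 December 2028 (Dec 4, Dec 5, Dec 6, Dec 7, Dec 8, Dec 11, Dec 12, Dec 14, Dec 15, Dec 18, skipping weekends and the listed holiday on Dec 13) reaches Monday, 18 December 2028.
The last day of the acceptance period: 5 calendar days after 18 December 2028 is 23 December 2028.
The date termination becomes effective: 14 calendar days after 23 December 2028 is 6 January 2029.

6 January 2029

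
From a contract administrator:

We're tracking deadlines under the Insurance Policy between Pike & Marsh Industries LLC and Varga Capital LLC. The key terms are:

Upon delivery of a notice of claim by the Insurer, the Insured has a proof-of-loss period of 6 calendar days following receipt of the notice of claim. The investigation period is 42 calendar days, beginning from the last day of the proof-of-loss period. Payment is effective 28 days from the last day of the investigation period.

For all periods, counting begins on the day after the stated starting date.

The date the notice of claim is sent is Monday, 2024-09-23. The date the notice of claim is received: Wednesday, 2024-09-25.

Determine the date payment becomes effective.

Adding 6 calendar days to 2024-09-25 gives 2024-10-01, which is the last day of the proof-of-loss period.
The last day of the investigation period: 42 calendar days after 2024-10-01 is 2024-11-12.
The date payment becomes effective: 28 calendar days after 2024-11-12 is 2024-12-10.

2024-12-10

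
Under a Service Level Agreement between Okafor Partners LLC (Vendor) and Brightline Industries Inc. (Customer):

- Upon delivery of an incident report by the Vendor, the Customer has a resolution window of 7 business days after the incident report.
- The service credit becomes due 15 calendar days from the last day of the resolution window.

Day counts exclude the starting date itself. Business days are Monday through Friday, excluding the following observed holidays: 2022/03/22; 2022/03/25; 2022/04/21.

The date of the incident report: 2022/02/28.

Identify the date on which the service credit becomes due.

2022/03/24

The last day of the resolution window: counting 7 business days from Monday, 2022/02/28 (Mar 1, Mar 2, Mar 3, Mar 4, Mar 7, Mar 8, Mar 9, skipping weekends) reaches Wednesday, 2022/03/09.
Adding 15 calendar days to 2022/03/09 gives 2022/03/24, which is the date on which the service credit becomes due.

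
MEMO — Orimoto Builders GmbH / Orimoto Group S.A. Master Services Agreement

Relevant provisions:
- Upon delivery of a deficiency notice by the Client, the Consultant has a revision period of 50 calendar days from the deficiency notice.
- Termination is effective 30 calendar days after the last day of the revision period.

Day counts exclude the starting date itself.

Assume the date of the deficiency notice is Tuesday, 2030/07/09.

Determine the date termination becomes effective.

2030/09/27

The last day of the revision period: 2030/07/09 + 50 days = 2030/08/28.
The date termination becomes effective: 2030/08/28 + 30 days = 2030/09/27.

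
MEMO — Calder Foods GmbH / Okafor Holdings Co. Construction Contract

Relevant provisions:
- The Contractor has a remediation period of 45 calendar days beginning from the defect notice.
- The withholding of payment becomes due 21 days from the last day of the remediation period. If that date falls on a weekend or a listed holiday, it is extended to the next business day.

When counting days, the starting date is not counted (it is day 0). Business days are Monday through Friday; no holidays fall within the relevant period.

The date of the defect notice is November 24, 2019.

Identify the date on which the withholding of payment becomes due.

January 29, 2020

The last day of the remediation period: November 24, 2019 + 45 days = January 8, 2020.
Adding 21 calendar days to January 8, 2020 gives January 29, 2020, which is the date on which the withholding of payment becomes due. January 29, 2020 is a Wednesday, so no roll-forward applies.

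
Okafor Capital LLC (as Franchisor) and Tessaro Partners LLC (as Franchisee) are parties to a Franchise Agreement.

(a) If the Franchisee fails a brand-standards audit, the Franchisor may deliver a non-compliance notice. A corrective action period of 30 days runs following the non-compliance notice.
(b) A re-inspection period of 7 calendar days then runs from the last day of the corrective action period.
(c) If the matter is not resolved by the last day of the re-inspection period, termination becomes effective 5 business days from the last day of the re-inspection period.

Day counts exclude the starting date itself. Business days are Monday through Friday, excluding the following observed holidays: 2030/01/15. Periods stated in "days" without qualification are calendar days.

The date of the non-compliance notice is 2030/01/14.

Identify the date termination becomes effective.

The last day of the corrective action period: 2030/01/14 + 30 days = 2030/02/13.
Adding 7 calendar days to 2030/02/13 gives 2030/02/20, which is the last day of the re-inspection period.
From Wednesday, 2030/02/20, 5 business days (Feb 21, Feb 22, Feb 25, Feb 26, Feb 27, skipping weekends) brings us to Wednesday, 2030/02/27, which is the date termination becomes effective.

2030/02/27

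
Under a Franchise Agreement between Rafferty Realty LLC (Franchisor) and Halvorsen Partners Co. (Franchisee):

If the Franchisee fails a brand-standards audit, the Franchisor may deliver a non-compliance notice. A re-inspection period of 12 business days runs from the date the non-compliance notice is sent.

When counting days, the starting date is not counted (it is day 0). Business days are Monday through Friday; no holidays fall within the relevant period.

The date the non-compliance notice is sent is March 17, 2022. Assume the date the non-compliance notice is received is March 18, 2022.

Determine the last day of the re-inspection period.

April 4, 2022

The last day of the re-inspection period: counting 12 business days from Thursday, March 17, 2022 (Mar 18, Mar 21, Mar 22, Mar 23, …, Mar 31, Apr 1, Apr 4, skipping weekends) reaches Monday, April 4, 2022.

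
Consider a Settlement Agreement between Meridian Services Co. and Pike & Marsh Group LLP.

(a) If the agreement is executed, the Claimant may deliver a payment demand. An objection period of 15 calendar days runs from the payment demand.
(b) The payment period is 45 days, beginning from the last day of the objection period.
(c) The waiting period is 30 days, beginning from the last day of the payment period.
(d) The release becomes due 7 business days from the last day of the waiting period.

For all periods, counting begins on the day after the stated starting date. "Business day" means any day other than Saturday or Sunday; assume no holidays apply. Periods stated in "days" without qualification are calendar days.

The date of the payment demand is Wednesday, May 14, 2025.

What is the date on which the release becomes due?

The last day of the objection period: 15 calendar days after May 14, 2025 is May 29, 2025.
Adding 45 calendar days to May 29, 2025 gives July 13, 2025, which is the last day of the payment period.
Adding 30 calendar days to July 13, 2025 gives August 12, 2025, which is the last day of the waiting period.
The date on which the release becomes due: counting 7 business days from Tuesday, August 12, 2025 (Aug 13, Aug 14, Aug 15, Aug 18, Aug 19, Aug 20, Aug 21, skipping weekends) reaches Thursday, August 21, 2025.

August 21, 2025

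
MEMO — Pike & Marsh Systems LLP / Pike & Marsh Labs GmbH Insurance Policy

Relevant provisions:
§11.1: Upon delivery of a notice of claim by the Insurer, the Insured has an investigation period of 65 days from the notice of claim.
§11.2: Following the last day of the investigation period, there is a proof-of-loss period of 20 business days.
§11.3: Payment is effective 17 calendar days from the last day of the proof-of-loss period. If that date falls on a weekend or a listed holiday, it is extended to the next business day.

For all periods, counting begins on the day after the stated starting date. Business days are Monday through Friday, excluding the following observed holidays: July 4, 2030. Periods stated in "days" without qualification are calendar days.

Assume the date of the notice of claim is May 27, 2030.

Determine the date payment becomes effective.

September 16, 2030

The last day of the investigation period: May 27, 2030 + 65 days = July 31, 2030.
The last day of the proof-of-loss period: counting 20 business days from Wednesday, July 31, 2030 (Aug 1, Aug 2, Aug 5, Aug 6, …, Aug 26, Aug 27, Aug 28, skipping weekends) reaches Wednesday, August 28, 2030.
The date payment becomes effective: 17 calendar days after August 28, 2030 is September 14, 2030. That falls on a Saturday, so it rolls to the next business day, Monday, September 16, 2030.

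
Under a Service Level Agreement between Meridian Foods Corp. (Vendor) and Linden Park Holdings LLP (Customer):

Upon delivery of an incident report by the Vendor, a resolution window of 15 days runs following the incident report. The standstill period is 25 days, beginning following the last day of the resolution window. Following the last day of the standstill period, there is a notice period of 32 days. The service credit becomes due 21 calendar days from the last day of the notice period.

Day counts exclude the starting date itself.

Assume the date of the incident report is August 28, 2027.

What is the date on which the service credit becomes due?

The last day of the resolution window: 15 calendar days after August 28, 2027 is September 12, 2027.
The last day of the standstill period: 25 calendar days after September 12, 2027 is October 7, 2027.
Adding 32 calendar days to October 7, 2027 gives November 8, 2027, which is the last day of the notice period.
Adding 21 calendar days to November 8, 2027 gives November 29, 2027, which is the date on which the service credit becomes due.

November 29, 2027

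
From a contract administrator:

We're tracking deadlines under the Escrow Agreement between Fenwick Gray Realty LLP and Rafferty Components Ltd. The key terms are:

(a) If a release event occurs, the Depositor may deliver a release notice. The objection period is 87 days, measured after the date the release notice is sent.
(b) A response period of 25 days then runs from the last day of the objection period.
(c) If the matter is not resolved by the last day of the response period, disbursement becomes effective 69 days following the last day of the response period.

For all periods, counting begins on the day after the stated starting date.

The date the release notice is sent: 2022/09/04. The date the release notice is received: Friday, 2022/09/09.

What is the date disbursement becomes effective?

The last day of the objection period: 87 calendar days after 2022/09/04 is 2022/11/30.
Adding 25 calendar days to 2022/11/30 gives 2022/12/25, which is the last day of the response period.
Adding 69 calendar days to 2022/12/25 gives 2023/03/04, which is the date disbursement becomes effective.

2023/03/04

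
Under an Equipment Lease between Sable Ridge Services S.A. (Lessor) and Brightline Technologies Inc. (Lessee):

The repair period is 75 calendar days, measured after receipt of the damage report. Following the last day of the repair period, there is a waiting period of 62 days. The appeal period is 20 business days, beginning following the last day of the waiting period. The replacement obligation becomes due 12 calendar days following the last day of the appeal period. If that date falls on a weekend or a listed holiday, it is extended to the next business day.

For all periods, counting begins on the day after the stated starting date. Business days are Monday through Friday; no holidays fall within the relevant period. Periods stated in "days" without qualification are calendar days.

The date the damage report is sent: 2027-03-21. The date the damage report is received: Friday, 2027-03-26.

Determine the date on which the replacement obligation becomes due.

Adding 75 calendar days to 2027-03-26 gives 2027-06-09, which is the last day of the repair period.
The last day of the waiting period: 2027-06-09 + 62 days = 2027-08-10.
The last day of the appeal period: counting 20 business days from Tuesday, 2027-08-10 (Aug 11, Aug 12, Aug 13, Aug 16, …, Sep 3, Sep 6, Sep 7, skipping weekends) reaches Tuesday, 2027-09-07.
Adding 12 calendar days to 2027-09-07 gives 2027-09-19, which is the date on which the replacement obligation becomes due. That falls on a Sunday, so it rolls to the next business day, Monday, 2027-09-20.

2027-09-20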